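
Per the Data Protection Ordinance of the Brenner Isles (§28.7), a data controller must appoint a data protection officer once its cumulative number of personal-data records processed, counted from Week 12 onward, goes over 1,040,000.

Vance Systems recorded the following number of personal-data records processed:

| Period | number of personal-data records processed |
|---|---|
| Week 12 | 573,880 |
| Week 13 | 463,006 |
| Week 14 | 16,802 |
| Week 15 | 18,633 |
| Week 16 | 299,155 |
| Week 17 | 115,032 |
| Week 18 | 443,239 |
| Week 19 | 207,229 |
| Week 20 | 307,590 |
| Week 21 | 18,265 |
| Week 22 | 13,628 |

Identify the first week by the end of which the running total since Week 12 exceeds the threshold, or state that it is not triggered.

Through Week 12: 573,880
Through Week 13: 1,036,886
Through Week 14: 1,053,688 ← exceeds threshold

Week 14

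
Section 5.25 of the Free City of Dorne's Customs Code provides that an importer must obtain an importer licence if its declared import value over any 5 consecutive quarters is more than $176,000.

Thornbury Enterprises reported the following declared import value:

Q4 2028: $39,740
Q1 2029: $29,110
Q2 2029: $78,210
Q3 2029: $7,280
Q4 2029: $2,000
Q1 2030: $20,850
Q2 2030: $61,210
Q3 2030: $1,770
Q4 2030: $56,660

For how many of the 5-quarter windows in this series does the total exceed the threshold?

0

Q4 2028–Q4 2029: $39,740 + $29,110 + $78,210 + $7,280 + $2,000 = $156,340 (under)
Q1 2029–Q1 2030: $29,110 + $78,210 + $7,280 + $2,000 + $20,850 = $137,450 (under)
Q2 2029–Q2 2030: $78,210 + $7,280 + $2,000 + $20,850 + $61,210 = $169,550 (under)
Q3 2029–Q3 2030: $7,280 + $2,000 + $20,850 + $61,210 + $1,770 = $93,110 (under)
Q4 2029–Q4 2030: $2,000 + $20,850 + $61,210 + $1,770 + $56,660 = $142,490 (under)
0 windows exceed the threshold.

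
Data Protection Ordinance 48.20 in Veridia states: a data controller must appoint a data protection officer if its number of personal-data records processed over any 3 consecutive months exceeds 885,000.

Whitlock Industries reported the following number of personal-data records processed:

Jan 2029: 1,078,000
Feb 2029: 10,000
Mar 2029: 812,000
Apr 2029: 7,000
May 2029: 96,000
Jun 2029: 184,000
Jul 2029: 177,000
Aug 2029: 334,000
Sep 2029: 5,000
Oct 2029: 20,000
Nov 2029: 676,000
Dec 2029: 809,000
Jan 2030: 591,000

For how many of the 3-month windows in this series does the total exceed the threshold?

Jan 2029–Mar 2029: 1,078,000 + 10,000 + 812,000 = 1,900,000 (over)
Feb 2029–Apr 2029: 10,000 + 812,000 + 7,000 = 829,000 (under)
Mar 2029–May 2029: 812,000 + 7,000 + 96,000 = 915,000 (over)
Apr 2029–Jun 2029: 7,000 + 96,000 + 184,000 = 287,000 (under)
May 2029–Jul 2029: 96,000 + 184,000 + 177,000 = 457,000 (under)
Jun 2029–Aug 2029: 184,000 + 177,000 + 334,000 = 695,000 (under)
Jul 2029–Sep 2029: 177,000 + 334,000 + 5,000 = 516,000 (under)
Aug 2029–Oct 2029: 334,000 + 5,000 + 20,000 = 359,000 (under)
Sep 2029–Nov 2029: 5,000 + 20,000 + 676,000 = 701,000 (under)
Oct 2029–Dec 2029: 20,000 + 676,000 + 809,000 = 1,505,000 (over)
Nov 2029–Jan 2030: 676,000 + 809,000 + 591,000 = 2,076,000 (over)
4 windows exceed the threshold.

4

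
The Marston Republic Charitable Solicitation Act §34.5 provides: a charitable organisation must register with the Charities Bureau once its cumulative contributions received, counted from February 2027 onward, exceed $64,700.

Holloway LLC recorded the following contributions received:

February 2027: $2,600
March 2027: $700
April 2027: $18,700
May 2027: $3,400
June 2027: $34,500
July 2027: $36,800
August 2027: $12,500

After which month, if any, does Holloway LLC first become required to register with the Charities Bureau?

July 2027

Through February 2027: $2,600
Through March 2027: $3,300
Through April 2027: $22,000
Through May 2027: $25,400
Through June 2027: $59,900
Through July 2027: $96,700 ← exceeds threshold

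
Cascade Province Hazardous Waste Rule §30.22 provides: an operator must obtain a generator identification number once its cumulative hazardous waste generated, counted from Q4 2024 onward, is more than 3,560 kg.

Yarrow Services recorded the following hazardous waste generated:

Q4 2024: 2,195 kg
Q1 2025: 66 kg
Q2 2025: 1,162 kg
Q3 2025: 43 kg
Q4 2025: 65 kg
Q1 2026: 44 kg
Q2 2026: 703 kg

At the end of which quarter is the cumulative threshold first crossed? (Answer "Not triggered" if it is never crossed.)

Through Q4 2024: 2,195 kg
Through Q1 2025: 2,261 kg
Through Q2 2025: 3,423 kg
Through Q3 2025: 3,466 kg
Through Q4 2025: 3,531 kg
Through Q1 2026: 3,575 kg ← exceeds threshold

Q1 2026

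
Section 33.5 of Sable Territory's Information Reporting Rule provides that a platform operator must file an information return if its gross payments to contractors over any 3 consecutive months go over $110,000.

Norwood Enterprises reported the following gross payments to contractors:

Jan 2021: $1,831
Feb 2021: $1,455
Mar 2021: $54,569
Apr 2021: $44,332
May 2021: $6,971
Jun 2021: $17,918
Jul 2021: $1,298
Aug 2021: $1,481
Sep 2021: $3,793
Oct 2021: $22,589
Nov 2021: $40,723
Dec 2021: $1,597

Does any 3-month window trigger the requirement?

No

Jan 2021–Mar 2021: $1,831 + $1,455 + $54,569 = $57,855 (under)
Feb 2021–Apr 2021: $1,455 + $54,569 + $44,332 = $100,356 (under)
Mar 2021–May 2021: $54,569 + $44,332 + $6,971 = $105,872 (under)
Apr 2021–Jun 2021: $44,332 + $6,971 + $17,918 = $69,221 (under)
May 2021–Jul 2021: $6,971 + $17,918 + $1,298 = $26,187 (under)
Jun 2021–Aug 2021: $17,918 + $1,298 + $1,481 = $20,697 (under)
Jul 2021–Sep 2021: $1,298 + $1,481 + $3,793 = $6,572 (under)
Aug 2021–Oct 2021: $1,481 + $3,793 + $22,589 = $27,863 (under)
Sep 2021–Nov 2021: $3,793 + $22,589 + $40,723 = $67,105 (under)
Oct 2021–Dec 2021: $22,589 + $40,723 + $1,597 = $64,909 (under)
No window exceeds $110,000.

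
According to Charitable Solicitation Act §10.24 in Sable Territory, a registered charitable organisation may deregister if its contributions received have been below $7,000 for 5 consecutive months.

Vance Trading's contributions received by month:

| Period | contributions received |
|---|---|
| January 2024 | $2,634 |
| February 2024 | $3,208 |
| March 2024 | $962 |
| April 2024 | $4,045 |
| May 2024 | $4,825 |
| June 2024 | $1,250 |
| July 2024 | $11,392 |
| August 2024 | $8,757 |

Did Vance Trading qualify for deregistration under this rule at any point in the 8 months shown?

Yes

Months below $7,000: January 2024, February 2024, March 2024, April 2024, May 2024, June 2024.
Longest run of consecutive months below the threshold: 6.
6 ≥ 5, so Vance Trading became eligible.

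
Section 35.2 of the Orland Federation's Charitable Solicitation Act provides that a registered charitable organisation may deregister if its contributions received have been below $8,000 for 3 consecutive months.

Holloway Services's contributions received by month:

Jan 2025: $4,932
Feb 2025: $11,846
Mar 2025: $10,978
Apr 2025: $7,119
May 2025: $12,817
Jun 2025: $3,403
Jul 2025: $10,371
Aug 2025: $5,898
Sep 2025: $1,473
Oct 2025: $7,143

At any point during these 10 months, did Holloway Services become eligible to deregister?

Months below $8,000: Jan 2025, Apr 2025, Jun 2025, Aug 2025, Sep 2025, Oct 2025.
Longest run of consecutive months below the threshold: 3.
3 ≥ 3, so Holloway Services became eligible.

Yes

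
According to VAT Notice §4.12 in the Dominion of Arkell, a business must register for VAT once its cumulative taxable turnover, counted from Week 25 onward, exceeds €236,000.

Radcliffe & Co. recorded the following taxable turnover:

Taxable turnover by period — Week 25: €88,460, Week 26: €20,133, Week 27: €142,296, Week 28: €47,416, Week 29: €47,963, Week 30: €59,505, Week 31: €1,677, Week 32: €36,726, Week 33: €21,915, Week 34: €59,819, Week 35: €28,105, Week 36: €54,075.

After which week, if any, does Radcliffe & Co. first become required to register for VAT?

Through Week 25: €88,460
Through Week 26: €108,593
Through Week 27: €250,889 ← exceeds threshold

Week 27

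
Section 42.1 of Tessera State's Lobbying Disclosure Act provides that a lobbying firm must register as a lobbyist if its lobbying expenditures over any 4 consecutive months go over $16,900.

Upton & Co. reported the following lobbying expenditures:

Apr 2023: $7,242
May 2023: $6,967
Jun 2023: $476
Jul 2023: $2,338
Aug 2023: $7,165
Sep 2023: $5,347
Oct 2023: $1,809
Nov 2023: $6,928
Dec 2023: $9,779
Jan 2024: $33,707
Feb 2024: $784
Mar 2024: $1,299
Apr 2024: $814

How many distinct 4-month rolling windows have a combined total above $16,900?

8

Apr 2023–Jul 2023: $7,242 + $6,967 + $476 + $2,338 = $17,023 (over)
May 2023–Aug 2023: $6,967 + $476 + $2,338 + $7,165 = $16,946 (over)
Jun 2023–Sep 2023: $476 + $2,338 + $7,165 + $5,347 = $15,326 (under)
Jul 2023–Oct 2023: $2,338 + $7,165 + $5,347 + $1,809 = $16,659 (under)
Aug 2023–Nov 2023: $7,165 + $5,347 + $1,809 + $6,928 = $21,249 (over)
Sep 2023–Dec 2023: $5,347 + $1,809 + $6,928 + $9,779 = $23,863 (over)
Oct 2023–Jan 2024: $1,809 + $6,928 + $9,779 + $33,707 = $52,223 (over)
Nov 2023–Feb 2024: $6,928 + $9,779 + $33,707 + $784 = $51,198 (over)
Dec 2023–Mar 2024: $9,779 + $33,707 + $784 + $1,299 = $45,569 (over)
Jan 2024–Apr 2024: $33,707 + $784 + $1,299 + $814 = $36,604 (over)
8 windows exceed the threshold.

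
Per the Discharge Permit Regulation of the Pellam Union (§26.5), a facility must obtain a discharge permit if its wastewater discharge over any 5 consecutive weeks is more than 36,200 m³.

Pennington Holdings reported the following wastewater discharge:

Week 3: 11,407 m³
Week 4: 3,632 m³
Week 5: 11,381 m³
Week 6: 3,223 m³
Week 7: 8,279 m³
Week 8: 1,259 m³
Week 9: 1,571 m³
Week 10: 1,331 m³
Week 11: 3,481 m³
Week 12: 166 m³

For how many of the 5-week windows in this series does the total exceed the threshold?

Week 3–Week 7: 11,407 m³ + 3,632 m³ + 11,381 m³ + 3,223 m³ + 8,279 m³ = 37,922 m³ (over)
Week 4–Week 8: 3,632 m³ + 11,381 m³ + 3,223 m³ + 8,279 m³ + 1,259 m³ = 27,774 m³ (under)
Week 5–Week 9: 11,381 m³ + 3,223 m³ + 8,279 m³ + 1,259 m³ + 1,571 m³ = 25,713 m³ (under)
Week 6–Week 10: 3,223 m³ + 8,279 m³ + 1,259 m³ + 1,571 m³ + 1,331 m³ = 15,663 m³ (under)
Week 7–Week 11: 8,279 m³ + 1,259 m³ + 1,571 m³ + 1,331 m³ + 3,481 m³ = 15,921 m³ (under)
Week 8–Week 12: 1,259 m³ + 1,571 m³ + 1,331 m³ + 3,481 m³ + 166 m³ = 7,808 m³ (under)
1 window exceeds the threshold.

1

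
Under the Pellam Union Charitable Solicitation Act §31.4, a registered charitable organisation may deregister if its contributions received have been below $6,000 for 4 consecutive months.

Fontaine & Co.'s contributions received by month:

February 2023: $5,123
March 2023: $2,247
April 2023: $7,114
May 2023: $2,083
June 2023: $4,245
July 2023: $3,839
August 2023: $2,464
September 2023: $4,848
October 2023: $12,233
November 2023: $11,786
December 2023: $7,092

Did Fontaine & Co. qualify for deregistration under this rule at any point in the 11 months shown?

Yes

Months below $6,000: February 2023, March 2023, May 2023, June 2023, July 2023, August 2023, September 2023.
Longest run of consecutive months below the threshold: 5.
5 ≥ 4, so Fontaine & Co. became eligible.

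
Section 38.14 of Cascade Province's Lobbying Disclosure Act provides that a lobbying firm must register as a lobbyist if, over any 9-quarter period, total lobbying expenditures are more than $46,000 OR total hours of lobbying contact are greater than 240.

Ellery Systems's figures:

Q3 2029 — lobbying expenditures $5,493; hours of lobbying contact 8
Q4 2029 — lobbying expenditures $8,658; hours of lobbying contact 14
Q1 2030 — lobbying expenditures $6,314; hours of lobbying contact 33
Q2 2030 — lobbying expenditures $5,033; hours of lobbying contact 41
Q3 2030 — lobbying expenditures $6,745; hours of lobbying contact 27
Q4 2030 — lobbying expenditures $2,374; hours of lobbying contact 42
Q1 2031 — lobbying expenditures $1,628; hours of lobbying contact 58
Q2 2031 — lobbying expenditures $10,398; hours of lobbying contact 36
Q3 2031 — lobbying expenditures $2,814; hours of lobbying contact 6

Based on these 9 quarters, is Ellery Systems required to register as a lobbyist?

Total lobbying expenditures: $5,493 + $8,658 + $6,314 + $5,033 + $6,745 + $2,374 + $1,628 + $10,398 + $2,814 = $49,457 (> $46,000).
Total hours of lobbying contact: 8 + 14 + 33 + 41 + 27 + 42 + 58 + 36 + 6 = 265 (> 240).
The test is 'or': at least one threshold is exceeded.

Yes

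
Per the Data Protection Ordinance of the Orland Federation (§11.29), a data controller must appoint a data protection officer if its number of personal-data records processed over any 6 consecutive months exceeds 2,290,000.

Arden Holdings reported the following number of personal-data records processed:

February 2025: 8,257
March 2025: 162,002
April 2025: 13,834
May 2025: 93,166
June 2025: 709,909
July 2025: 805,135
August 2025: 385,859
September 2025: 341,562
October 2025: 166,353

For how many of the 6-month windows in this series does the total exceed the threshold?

February 2025–July 2025: 8,257 + 162,002 + 13,834 + 93,166 + 709,909 + 805,135 = 1,792,303 (under)
March 2025–August 2025: 162,002 + 13,834 + 93,166 + 709,909 + 805,135 + 385,859 = 2,169,905 (under)
April 2025–September 2025: 13,834 + 93,166 + 709,909 + 805,135 + 385,859 + 341,562 = 2,349,465 (over)
May 2025–October 2025: 93,166 + 709,909 + 805,135 + 385,859 + 341,562 + 166,353 = 2,501,984 (over)
2 windows exceed the threshold.

2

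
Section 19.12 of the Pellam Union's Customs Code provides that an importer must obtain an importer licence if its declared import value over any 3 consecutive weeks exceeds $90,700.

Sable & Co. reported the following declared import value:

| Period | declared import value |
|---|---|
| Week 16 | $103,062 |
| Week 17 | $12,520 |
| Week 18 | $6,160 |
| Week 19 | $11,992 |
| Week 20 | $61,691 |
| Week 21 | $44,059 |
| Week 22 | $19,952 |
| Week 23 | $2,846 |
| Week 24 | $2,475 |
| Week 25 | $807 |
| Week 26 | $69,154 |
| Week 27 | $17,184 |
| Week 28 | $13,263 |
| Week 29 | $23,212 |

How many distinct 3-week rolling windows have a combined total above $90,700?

4

Week 16–Week 18: $103,062 + $12,520 + $6,160 = $121,742 (over)
Week 17–Week 19: $12,520 + $6,160 + $11,992 = $30,672 (under)
Week 18–Week 20: $6,160 + $11,992 + $61,691 = $79,843 (under)
Week 19–Week 21: $11,992 + $61,691 + $44,059 = $117,742 (over)
Week 20–Week 22: $61,691 + $44,059 + $19,952 = $125,702 (over)
Week 21–Week 23: $44,059 + $19,952 + $2,846 = $66,857 (under)
Week 22–Week 24: $19,952 + $2,846 + $2,475 = $25,273 (under)
Week 23–Week 25: $2,846 + $2,475 + $807 = $6,128 (under)
Week 24–Week 26: $2,475 + $807 + $69,154 = $72,436 (under)
Week 25–Week 27: $807 + $69,154 + $17,184 = $87,145 (under)
Week 26–Week 28: $69,154 + $17,184 + $13,263 = $99,601 (over)
Week 27–Week 29: $17,184 + $13,263 + $23,212 = $53,659 (under)
4 windows exceed the threshold.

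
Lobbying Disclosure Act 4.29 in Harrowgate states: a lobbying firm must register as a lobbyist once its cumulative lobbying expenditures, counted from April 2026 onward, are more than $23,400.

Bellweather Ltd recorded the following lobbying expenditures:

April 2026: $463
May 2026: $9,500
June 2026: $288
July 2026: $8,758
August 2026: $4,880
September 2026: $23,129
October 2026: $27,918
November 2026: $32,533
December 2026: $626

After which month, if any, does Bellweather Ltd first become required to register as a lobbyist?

August 2026

Through April 2026: $463
Through May 2026: $9,963
Through June 2026: $10,251
Through July 2026: $19,009
Through August 2026: $23,889 ← exceeds threshold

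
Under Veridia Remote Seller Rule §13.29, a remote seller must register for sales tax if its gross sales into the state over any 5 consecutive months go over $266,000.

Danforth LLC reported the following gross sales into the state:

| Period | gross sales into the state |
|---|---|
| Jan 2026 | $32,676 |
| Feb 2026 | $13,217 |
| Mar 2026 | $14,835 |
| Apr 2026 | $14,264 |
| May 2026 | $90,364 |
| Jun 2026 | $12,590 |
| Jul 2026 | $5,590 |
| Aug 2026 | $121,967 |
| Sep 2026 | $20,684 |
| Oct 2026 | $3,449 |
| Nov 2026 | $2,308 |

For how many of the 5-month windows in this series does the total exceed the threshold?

Jan 2026–May 2026: $32,676 + $13,217 + $14,835 + $14,264 + $90,364 = $165,356 (under)
Feb 2026–Jun 2026: $13,217 + $14,835 + $14,264 + $90,364 + $12,590 = $145,270 (under)
Mar 2026–Jul 2026: $14,835 + $14,264 + $90,364 + $12,590 + $5,590 = $137,643 (under)
Apr 2026–Aug 2026: $14,264 + $90,364 + $12,590 + $5,590 + $121,967 = $244,775 (under)
May 2026–Sep 2026: $90,364 + $12,590 + $5,590 + $121,967 + $20,684 = $251,195 (under)
Jun 2026–Oct 2026: $12,590 + $5,590 + $121,967 + $20,684 + $3,449 = $164,280 (under)
Jul 2026–Nov 2026: $5,590 + $121,967 + $20,684 + $3,449 + $2,308 = $153,998 (under)
0 windows exceed the threshold.

0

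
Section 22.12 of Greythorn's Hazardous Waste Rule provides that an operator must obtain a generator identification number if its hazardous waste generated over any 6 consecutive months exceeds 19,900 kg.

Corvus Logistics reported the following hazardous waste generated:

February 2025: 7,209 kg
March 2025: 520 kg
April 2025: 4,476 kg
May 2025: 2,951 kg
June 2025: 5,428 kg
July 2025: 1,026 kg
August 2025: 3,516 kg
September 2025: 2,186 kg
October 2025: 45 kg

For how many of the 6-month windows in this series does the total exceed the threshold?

1

February 2025–July 2025: 7,209 kg + 520 kg + 4,476 kg + 2,951 kg + 5,428 kg + 1,026 kg = 21,610 kg (over)
March 2025–August 2025: 520 kg + 4,476 kg + 2,951 kg + 5,428 kg + 1,026 kg + 3,516 kg = 17,917 kg (under)
April 2025–September 2025: 4,476 kg + 2,951 kg + 5,428 kg + 1,026 kg + 3,516 kg + 2,186 kg = 19,583 kg (under)
May 2025–October 2025: 2,951 kg + 5,428 kg + 1,026 kg + 3,516 kg + 2,186 kg + 45 kg = 15,152 kg (under)
1 window exceeds the threshold.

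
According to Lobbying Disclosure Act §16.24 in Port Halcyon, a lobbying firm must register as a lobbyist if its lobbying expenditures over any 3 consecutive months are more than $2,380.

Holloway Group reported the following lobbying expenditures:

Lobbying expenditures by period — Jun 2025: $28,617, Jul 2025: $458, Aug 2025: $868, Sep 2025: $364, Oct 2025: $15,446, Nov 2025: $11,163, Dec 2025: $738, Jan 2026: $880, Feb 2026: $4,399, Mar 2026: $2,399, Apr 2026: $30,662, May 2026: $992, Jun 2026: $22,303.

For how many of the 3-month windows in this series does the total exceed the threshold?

Jun 2025–Aug 2025: $28,617 + $458 + $868 = $29,943 (over)
Jul 2025–Sep 2025: $458 + $868 + $364 = $1,690 (under)
Aug 2025–Oct 2025: $868 + $364 + $15,446 = $16,678 (over)
Sep 2025–Nov 2025: $364 + $15,446 + $11,163 = $26,973 (over)
Oct 2025–Dec 2025: $15,446 + $11,163 + $738 = $27,347 (over)
Nov 2025–Jan 2026: $11,163 + $738 + $880 = $12,781 (over)
Dec 2025–Feb 2026: $738 + $880 + $4,399 = $6,017 (over)
Jan 2026–Mar 2026: $880 + $4,399 + $2,399 = $7,678 (over)
Feb 2026–Apr 2026: $4,399 + $2,399 + $30,662 = $37,460 (over)
Mar 2026–May 2026: $2,399 + $30,662 + $992 = $34,053 (over)
Apr 2026–Jun 2026: $30,662 + $992 + $22,303 = $53,957 (over)
10 windows exceed the threshold.

10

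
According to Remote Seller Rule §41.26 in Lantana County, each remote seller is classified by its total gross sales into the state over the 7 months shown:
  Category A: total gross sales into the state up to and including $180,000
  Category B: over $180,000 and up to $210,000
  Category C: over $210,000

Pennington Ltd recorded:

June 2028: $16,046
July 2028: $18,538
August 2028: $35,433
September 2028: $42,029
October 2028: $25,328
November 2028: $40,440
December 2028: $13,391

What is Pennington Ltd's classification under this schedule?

Category B

Total gross sales into the state: $16,046 + $18,538 + $35,433 + $42,029 + $25,328 + $40,440 + $13,391 = $191,205.
$180,000 < $191,205 ≤ $210,000, so Category B applies.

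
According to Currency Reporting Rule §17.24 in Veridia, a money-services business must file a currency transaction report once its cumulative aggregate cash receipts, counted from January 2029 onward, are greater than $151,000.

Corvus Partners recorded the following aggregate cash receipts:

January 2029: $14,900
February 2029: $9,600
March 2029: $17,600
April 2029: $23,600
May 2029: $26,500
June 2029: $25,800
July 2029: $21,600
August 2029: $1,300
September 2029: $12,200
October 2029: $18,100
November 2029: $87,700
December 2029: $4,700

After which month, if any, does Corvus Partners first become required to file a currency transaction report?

Through January 2029: $14,900
Through February 2029: $24,500
Through March 2029: $42,100
Through April 2029: $65,700
Through May 2029: $92,200
Through June 2029: $118,000
Through July 2029: $139,600
Through August 2029: $140,900
Through September 2029: $153,100 ← exceeds threshold

September 2029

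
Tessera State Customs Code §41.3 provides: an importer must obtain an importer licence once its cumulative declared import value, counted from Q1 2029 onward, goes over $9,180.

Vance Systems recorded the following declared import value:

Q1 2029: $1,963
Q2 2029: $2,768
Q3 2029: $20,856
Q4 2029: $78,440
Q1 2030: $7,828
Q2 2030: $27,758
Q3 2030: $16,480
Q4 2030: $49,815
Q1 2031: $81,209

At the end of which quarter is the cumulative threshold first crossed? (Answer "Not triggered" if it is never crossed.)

Q3 2029

Through Q1 2029: $1,963
Through Q2 2029: $4,731
Through Q3 2029: $25,587 ← exceeds threshold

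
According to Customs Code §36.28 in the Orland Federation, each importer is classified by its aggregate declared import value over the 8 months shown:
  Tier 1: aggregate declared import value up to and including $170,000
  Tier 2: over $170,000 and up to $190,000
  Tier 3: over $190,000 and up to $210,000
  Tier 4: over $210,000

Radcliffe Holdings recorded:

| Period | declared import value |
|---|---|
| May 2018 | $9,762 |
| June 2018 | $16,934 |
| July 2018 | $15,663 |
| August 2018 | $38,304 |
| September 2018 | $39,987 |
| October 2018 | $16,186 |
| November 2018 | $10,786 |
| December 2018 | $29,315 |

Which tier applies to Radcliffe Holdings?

Tier 2

Aggregate declared import value: $9,762 + $16,934 + $15,663 + $38,304 + $39,987 + $16,186 + $10,786 + $29,315 = $176,937.
$170,000 < $176,937 ≤ $190,000, so Tier 2 applies.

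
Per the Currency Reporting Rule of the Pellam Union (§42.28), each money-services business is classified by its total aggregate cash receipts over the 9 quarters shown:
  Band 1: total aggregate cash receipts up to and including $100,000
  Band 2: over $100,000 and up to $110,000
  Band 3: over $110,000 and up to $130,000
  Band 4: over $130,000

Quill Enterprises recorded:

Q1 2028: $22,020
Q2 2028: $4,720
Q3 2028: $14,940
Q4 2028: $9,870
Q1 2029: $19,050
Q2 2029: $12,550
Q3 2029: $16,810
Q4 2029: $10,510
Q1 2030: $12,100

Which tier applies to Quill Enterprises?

Band 3

Total aggregate cash receipts: $22,020 + $4,720 + $14,940 + $9,870 + $19,050 + $12,550 + $16,810 + $10,510 + $12,100 = $122,570.
$110,000 < $122,570 ≤ $130,000, so Band 3 applies.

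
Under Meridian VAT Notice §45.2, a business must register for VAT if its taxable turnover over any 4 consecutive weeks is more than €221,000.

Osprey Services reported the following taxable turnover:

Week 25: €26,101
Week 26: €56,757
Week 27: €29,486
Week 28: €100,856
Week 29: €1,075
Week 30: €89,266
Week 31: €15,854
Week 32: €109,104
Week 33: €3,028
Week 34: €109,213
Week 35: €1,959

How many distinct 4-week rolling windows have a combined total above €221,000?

Week 25–Week 28: €26,101 + €56,757 + €29,486 + €100,856 = €213,200 (under)
Week 26–Week 29: €56,757 + €29,486 + €100,856 + €1,075 = €188,174 (under)
Week 27–Week 30: €29,486 + €100,856 + €1,075 + €89,266 = €220,683 (under)
Week 28–Week 31: €100,856 + €1,075 + €89,266 + €15,854 = €207,051 (under)
Week 29–Week 32: €1,075 + €89,266 + €15,854 + €109,104 = €215,299 (under)
Week 30–Week 33: €89,266 + €15,854 + €109,104 + €3,028 = €217,252 (under)
Week 31–Week 34: €15,854 + €109,104 + €3,028 + €109,213 = €237,199 (over)
Week 32–Week 35: €109,104 + €3,028 + €109,213 + €1,959 = €223,304 (over)
2 windows exceed the threshold.

2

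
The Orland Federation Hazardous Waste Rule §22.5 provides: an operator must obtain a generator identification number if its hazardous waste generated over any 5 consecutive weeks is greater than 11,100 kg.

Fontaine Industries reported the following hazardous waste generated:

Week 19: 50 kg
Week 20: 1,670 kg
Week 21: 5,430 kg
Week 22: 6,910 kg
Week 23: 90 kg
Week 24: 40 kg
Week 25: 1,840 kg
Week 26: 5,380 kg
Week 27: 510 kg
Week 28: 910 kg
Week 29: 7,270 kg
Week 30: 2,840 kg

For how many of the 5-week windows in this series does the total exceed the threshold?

Week 19–Week 23: 50 kg + 1,670 kg + 5,430 kg + 6,910 kg + 90 kg = 14,150 kg (over)
Week 20–Week 24: 1,670 kg + 5,430 kg + 6,910 kg + 90 kg + 40 kg = 14,140 kg (over)
Week 21–Week 25: 5,430 kg + 6,910 kg + 90 kg + 40 kg + 1,840 kg = 14,310 kg (over)
Week 22–Week 26: 6,910 kg + 90 kg + 40 kg + 1,840 kg + 5,380 kg = 14,260 kg (over)
Week 23–Week 27: 90 kg + 40 kg + 1,840 kg + 5,380 kg + 510 kg = 7,860 kg (under)
Week 24–Week 28: 40 kg + 1,840 kg + 5,380 kg + 510 kg + 910 kg = 8,680 kg (under)
Week 25–Week 29: 1,840 kg + 5,380 kg + 510 kg + 910 kg + 7,270 kg = 15,910 kg (over)
Week 26–Week 30: 5,380 kg + 510 kg + 910 kg + 7,270 kg + 2,840 kg = 16,910 kg (over)
6 windows exceed the threshold.

6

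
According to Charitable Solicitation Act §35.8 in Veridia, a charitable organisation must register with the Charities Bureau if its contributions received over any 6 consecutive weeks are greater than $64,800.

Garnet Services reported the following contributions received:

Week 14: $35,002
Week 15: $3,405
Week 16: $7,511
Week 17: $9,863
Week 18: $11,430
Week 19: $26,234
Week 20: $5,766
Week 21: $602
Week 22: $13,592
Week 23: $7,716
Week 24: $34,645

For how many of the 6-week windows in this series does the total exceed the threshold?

Week 14–Week 19: $35,002 + $3,405 + $7,511 + $9,863 + $11,430 + $26,234 = $93,445 (over)
Week 15–Week 20: $3,405 + $7,511 + $9,863 + $11,430 + $26,234 + $5,766 = $64,209 (under)
Week 16–Week 21: $7,511 + $9,863 + $11,430 + $26,234 + $5,766 + $602 = $61,406 (under)
Week 17–Week 22: $9,863 + $11,430 + $26,234 + $5,766 + $602 + $13,592 = $67,487 (over)
Week 18–Week 23: $11,430 + $26,234 + $5,766 + $602 + $13,592 + $7,716 = $65,340 (over)
Week 19–Week 24: $26,234 + $5,766 + $602 + $13,592 + $7,716 + $34,645 = $88,555 (over)
4 windows exceed the threshold.

4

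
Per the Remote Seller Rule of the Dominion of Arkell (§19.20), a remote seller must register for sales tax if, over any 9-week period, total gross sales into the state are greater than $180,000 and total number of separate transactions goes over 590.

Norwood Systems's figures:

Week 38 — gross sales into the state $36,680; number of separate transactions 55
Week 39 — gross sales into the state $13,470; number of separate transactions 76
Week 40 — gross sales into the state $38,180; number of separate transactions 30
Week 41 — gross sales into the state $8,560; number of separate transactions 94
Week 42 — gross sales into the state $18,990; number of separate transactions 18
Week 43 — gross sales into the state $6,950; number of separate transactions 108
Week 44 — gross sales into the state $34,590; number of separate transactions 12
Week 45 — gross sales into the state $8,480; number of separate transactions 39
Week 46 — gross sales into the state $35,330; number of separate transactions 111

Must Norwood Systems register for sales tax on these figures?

Total gross sales into the state: $36,680 + $13,470 + $38,180 + $8,560 + $18,990 + $6,950 + $34,590 + $8,480 + $35,330 = $201,230 (> $180,000).
Total number of separate transactions: 55 + 76 + 30 + 94 + 18 + 108 + 12 + 39 + 111 = 543 (≤ 590).
The test is 'and': the rule requires both, and at least one is not exceeded.

No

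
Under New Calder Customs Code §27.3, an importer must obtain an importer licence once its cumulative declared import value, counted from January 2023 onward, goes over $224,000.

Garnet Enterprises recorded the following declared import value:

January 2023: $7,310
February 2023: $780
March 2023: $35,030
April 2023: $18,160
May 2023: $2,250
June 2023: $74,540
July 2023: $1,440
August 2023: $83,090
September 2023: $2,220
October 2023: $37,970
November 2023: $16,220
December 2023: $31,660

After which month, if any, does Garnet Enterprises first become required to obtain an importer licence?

September 2023

Through January 2023: $7,310
Through February 2023: $8,090
Through March 2023: $43,120
Through April 2023: $61,280
Through May 2023: $63,530
Through June 2023: $138,070
Through July 2023: $139,510
Through August 2023: $222,600
Through September 2023: $224,820 ← exceeds threshold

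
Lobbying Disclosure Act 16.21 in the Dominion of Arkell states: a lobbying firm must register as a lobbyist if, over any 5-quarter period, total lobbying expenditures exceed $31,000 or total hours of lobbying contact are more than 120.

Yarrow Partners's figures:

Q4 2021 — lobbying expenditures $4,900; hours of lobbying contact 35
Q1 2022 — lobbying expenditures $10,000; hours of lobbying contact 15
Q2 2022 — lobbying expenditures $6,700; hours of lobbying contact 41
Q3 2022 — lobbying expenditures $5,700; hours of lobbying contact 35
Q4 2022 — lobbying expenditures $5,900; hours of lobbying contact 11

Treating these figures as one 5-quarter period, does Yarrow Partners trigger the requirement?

Yes

Total lobbying expenditures: $4,900 + $10,000 + $6,700 + $5,700 + $5,900 = $33,200 (> $31,000).
Total hours of lobbying contact: 35 + 15 + 41 + 35 + 11 = 137 (> 120).
The test is 'or': at least one threshold is exceeded.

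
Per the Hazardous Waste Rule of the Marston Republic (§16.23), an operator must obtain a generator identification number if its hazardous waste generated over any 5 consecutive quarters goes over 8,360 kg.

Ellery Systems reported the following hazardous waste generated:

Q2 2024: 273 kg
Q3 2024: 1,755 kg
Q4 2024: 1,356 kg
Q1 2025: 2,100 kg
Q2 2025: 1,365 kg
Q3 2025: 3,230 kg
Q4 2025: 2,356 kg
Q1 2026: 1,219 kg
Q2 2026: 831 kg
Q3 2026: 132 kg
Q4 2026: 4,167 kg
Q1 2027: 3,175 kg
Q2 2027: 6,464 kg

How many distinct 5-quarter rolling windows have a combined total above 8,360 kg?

Q2 2024–Q2 2025: 273 kg + 1,755 kg + 1,356 kg + 2,100 kg + 1,365 kg = 6,849 kg (under)
Q3 2024–Q3 2025: 1,755 kg + 1,356 kg + 2,100 kg + 1,365 kg + 3,230 kg = 9,806 kg (over)
Q4 2024–Q4 2025: 1,356 kg + 2,100 kg + 1,365 kg + 3,230 kg + 2,356 kg = 10,407 kg (over)
Q1 2025–Q1 2026: 2,100 kg + 1,365 kg + 3,230 kg + 2,356 kg + 1,219 kg = 10,270 kg (over)
Q2 2025–Q2 2026: 1,365 kg + 3,230 kg + 2,356 kg + 1,219 kg + 831 kg = 9,001 kg (over)
Q3 2025–Q3 2026: 3,230 kg + 2,356 kg + 1,219 kg + 831 kg + 132 kg = 7,768 kg (under)
Q4 2025–Q4 2026: 2,356 kg + 1,219 kg + 831 kg + 132 kg + 4,167 kg = 8,705 kg (over)
Q1 2026–Q1 2027: 1,219 kg + 831 kg + 132 kg + 4,167 kg + 3,175 kg = 9,524 kg (over)
Q2 2026–Q2 2027: 831 kg + 132 kg + 4,167 kg + 3,175 kg + 6,464 kg = 14,769 kg (over)
7 windows exceed the threshold.

7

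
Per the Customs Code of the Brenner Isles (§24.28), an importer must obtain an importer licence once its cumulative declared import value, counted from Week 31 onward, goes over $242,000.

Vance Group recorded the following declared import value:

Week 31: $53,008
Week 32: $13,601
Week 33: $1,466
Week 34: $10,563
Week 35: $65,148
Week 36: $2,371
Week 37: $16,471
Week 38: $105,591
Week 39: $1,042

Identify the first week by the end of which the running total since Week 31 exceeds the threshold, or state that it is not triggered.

Through Week 31: $53,008
Through Week 32: $66,609
Through Week 33: $68,075
Through Week 34: $78,638
Through Week 35: $143,786
Through Week 36: $146,157
Through Week 37: $162,628
Through Week 38: $268,219 ← exceeds threshold

Week 38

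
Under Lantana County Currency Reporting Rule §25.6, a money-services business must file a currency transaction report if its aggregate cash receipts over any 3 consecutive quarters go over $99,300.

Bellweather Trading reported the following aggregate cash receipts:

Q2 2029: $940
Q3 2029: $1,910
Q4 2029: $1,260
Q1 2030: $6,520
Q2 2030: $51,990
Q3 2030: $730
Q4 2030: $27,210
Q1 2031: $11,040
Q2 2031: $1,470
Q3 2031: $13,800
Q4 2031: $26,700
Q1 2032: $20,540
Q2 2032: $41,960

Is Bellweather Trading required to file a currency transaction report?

Q2 2029–Q4 2029: $940 + $1,910 + $1,260 = $4,110 (under)
Q3 2029–Q1 2030: $1,910 + $1,260 + $6,520 = $9,690 (under)
Q4 2029–Q2 2030: $1,260 + $6,520 + $51,990 = $59,770 (under)
Q1 2030–Q3 2030: $6,520 + $51,990 + $730 = $59,240 (under)
Q2 2030–Q4 2030: $51,990 + $730 + $27,210 = $79,930 (under)
Q3 2030–Q1 2031: $730 + $27,210 + $11,040 = $38,980 (under)
Q4 2030–Q2 2031: $27,210 + $11,040 + $1,470 = $39,720 (under)
Q1 2031–Q3 2031: $11,040 + $1,470 + $13,800 = $26,310 (under)
Q2 2031–Q4 2031: $1,470 + $13,800 + $26,700 = $41,970 (under)
Q3 2031–Q1 2032: $13,800 + $26,700 + $20,540 = $61,040 (under)
Q4 2031–Q2 2032: $26,700 + $20,540 + $41,960 = $89,200 (under)
No window exceeds $99,300.

No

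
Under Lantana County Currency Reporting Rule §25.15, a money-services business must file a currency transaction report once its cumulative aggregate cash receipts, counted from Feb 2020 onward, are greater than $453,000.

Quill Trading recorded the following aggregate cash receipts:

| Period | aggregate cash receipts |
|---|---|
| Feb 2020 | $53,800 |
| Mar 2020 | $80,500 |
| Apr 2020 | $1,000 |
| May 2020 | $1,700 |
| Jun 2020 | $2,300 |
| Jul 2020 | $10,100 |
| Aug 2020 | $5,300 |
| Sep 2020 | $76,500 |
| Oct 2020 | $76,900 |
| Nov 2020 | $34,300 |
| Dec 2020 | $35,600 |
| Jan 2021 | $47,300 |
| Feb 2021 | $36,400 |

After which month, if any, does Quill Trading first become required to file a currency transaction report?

Feb 2021

Through Feb 2020: $53,800
Through Mar 2020: $134,300
Through Apr 2020: $135,300
Through May 2020: $137,000
Through Jun 2020: $139,300
Through Jul 2020: $149,400
Through Aug 2020: $154,700
Through Sep 2020: $231,200
Through Oct 2020: $308,100
Through Nov 2020: $342,400
Through Dec 2020: $378,000
Through Jan 2021: $425,300
Through Feb 2021: $461,700 ← exceeds threshold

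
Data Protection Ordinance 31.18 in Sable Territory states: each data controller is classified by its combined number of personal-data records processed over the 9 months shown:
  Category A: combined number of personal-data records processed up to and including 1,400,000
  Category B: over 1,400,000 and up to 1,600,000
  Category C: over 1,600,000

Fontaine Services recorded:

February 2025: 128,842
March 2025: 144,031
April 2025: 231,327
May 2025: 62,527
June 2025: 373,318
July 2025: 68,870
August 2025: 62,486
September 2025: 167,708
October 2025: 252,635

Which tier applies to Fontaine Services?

Category B

Combined number of personal-data records processed: 128,842 + 144,031 + 231,327 + 62,527 + 373,318 + 68,870 + 62,486 + 167,708 + 252,635 = 1,491,744.
1,400,000 < 1,491,744 ≤ 1,600,000, so Category B applies.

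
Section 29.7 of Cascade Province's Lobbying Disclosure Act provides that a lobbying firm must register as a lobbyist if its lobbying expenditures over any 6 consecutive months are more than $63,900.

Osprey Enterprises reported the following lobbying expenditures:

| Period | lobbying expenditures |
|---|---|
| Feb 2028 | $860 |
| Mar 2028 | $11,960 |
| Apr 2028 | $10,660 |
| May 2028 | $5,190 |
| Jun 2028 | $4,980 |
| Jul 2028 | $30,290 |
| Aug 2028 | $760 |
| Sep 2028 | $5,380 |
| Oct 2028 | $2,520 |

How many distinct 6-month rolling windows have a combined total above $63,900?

Feb 2028–Jul 2028: $860 + $11,960 + $10,660 + $5,190 + $4,980 + $30,290 = $63,940 (over)
Mar 2028–Aug 2028: $11,960 + $10,660 + $5,190 + $4,980 + $30,290 + $760 = $63,840 (under)
Apr 2028–Sep 2028: $10,660 + $5,190 + $4,980 + $30,290 + $760 + $5,380 = $57,260 (under)
May 2028–Oct 2028: $5,190 + $4,980 + $30,290 + $760 + $5,380 + $2,520 = $49,120 (under)
1 window exceeds the threshold.

1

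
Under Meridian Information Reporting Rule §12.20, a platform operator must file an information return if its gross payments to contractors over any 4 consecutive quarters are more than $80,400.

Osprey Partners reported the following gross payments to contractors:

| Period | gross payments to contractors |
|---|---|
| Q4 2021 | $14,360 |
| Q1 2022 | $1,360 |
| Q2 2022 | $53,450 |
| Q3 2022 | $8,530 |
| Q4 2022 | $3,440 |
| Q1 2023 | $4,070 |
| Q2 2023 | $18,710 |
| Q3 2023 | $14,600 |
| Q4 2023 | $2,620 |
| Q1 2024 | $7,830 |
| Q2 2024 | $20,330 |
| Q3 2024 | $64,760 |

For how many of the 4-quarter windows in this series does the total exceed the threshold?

Q4 2021–Q3 2022: $14,360 + $1,360 + $53,450 + $8,530 = $77,700 (under)
Q1 2022–Q4 2022: $1,360 + $53,450 + $8,530 + $3,440 = $66,780 (under)
Q2 2022–Q1 2023: $53,450 + $8,530 + $3,440 + $4,070 = $69,490 (under)
Q3 2022–Q2 2023: $8,530 + $3,440 + $4,070 + $18,710 = $34,750 (under)
Q4 2022–Q3 2023: $3,440 + $4,070 + $18,710 + $14,600 = $40,820 (under)
Q1 2023–Q4 2023: $4,070 + $18,710 + $14,600 + $2,620 = $40,000 (under)
Q2 2023–Q1 2024: $18,710 + $14,600 + $2,620 + $7,830 = $43,760 (under)
Q3 2023–Q2 2024: $14,600 + $2,620 + $7,830 + $20,330 = $45,380 (under)
Q4 2023–Q3 2024: $2,620 + $7,830 + $20,330 + $64,760 = $95,540 (over)
1 window exceeds the threshold.

1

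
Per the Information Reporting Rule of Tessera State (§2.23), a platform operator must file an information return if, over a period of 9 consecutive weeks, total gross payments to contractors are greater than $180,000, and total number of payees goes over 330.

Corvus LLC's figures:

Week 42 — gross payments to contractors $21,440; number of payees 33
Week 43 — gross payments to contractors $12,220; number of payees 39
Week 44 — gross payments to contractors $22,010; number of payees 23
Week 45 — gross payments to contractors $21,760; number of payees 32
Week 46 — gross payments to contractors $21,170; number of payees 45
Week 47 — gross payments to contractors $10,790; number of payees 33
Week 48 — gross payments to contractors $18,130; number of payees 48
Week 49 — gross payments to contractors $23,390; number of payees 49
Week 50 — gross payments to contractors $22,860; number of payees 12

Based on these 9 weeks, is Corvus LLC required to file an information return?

No

Total gross payments to contractors: $21,440 + $12,220 + $22,010 + $21,760 + $21,170 + $10,790 + $18,130 + $23,390 + $22,860 = $173,770 (≤ $180,000).
Total number of payees: 33 + 39 + 23 + 32 + 45 + 33 + 48 + 49 + 12 = 314 (≤ 330).
The test is 'and': the rule requires both, and at least one is not exceeded.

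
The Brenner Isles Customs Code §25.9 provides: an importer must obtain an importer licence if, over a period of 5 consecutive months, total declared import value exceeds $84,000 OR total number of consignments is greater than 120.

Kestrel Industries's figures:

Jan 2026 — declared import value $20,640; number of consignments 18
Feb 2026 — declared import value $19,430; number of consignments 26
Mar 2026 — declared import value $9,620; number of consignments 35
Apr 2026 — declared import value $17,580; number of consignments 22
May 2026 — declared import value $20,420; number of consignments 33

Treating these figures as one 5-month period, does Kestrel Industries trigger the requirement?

Yes

Total declared import value: $20,640 + $19,430 + $9,620 + $17,580 + $20,420 = $87,690 (> $84,000).
Total number of consignments: 18 + 26 + 35 + 22 + 33 = 134 (> 120).
The test is 'or': at least one threshold is exceeded.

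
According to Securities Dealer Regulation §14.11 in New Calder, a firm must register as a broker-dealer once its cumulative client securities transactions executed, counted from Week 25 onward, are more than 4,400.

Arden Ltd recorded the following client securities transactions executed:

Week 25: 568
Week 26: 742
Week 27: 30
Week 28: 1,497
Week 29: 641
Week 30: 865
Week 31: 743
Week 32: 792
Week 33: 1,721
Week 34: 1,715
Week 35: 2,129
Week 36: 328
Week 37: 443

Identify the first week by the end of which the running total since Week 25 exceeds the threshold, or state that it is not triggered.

Through Week 25: 568
Through Week 26: 1,310
Through Week 27: 1,340
Through Week 28: 2,837
Through Week 29: 3,478
Through Week 30: 4,343
Through Week 31: 5,086 ← exceeds threshold

Week 31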